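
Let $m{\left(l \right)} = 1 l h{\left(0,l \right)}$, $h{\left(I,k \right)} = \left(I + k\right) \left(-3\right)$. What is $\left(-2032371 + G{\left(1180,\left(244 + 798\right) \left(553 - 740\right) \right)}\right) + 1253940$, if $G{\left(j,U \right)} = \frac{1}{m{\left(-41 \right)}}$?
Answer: $- \frac{3925627534}{5043} \approx -7.7843 \cdot 10^{5}$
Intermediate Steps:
$h{\left(I,k \right)} = - 3 I - 3 k$
$m{\left(l \right)} = - 3 l^{2}$ ($m{\left(l \right)} = 1 l \left(\left(-3\right) 0 - 3 l\right) = l \left(0 - 3 l\right) = l \left(- 3 l\right) = - 3 l^{2}$)
$G{\left(j,U \right)} = - \frac{1}{5043}$ ($G{\left(j,U \right)} = \frac{1}{\left(-3\right) \left(-41\right)^{2}} = \frac{1}{\left(-3\right) 1681} = \frac{1}{-5043} = - \frac{1}{5043}$)
$\left(-2032371 + G{\left(1180,\left(244 + 798\right) \left(553 - 740\right) \right)}\right) + 1253940 = \left(-2032371 - \frac{1}{5043}\right) + 1253940 = - \frac{10249246954}{5043} + 1253940 = - \frac{3925627534}{5043}$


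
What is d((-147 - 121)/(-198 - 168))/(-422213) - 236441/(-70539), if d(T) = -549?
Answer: 99867189844/29782482807 ≈ 3.3532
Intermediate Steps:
d((-147 - 121)/(-198 - 168))/(-422213) - 236441/(-70539) = -549/(-422213) - 236441/(-70539) = -549*(-1/422213) - 236441*(-1/70539) = 549/422213 + 236441/70539 = 99867189844/29782482807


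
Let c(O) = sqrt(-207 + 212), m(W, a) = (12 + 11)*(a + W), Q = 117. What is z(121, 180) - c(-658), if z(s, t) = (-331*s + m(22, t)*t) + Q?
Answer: 796346 - sqrt(5) ≈ 7.9634e+5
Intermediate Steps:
m(W, a) = 23*W + 23*a (m(W, a) = 23*(W + a) = 23*W + 23*a)
c(O) = sqrt(5)
z(s, t) = 117 - 331*s + t*(506 + 23*t) (z(s, t) = (-331*s + (23*22 + 23*t)*t) + 117 = (-331*s + (506 + 23*t)*t) + 117 = (-331*s + t*(506 + 23*t)) + 117 = 117 - 331*s + t*(506 + 23*t))
z(121, 180) - c(-658) = (117 - 331*121 + 23*180*(22 + 180)) - sqrt(5) = (117 - 40051 + 23*180*202) - sqrt(5) = (117 - 40051 + 836280) - sqrt(5) = 796346 - sqrt(5)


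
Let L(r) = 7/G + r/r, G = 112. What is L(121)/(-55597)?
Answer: -17/889552 ≈ -1.9111e-5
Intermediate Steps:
L(r) = 17/16 (L(r) = 7/112 + r/r = 7*(1/112) + 1 = 1/16 + 1 = 17/16)
L(121)/(-55597) = (17/16)/(-55597) = (17/16)*(-1/55597) = -17/889552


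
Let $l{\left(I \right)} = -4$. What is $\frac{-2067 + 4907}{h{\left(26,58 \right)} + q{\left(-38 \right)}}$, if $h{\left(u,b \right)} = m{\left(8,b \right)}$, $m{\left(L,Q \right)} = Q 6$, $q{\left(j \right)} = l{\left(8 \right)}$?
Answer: $\frac{355}{43} \approx 8.2558$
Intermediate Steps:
$q{\left(j \right)} = -4$
$m{\left(L,Q \right)} = 6 Q$
$h{\left(u,b \right)} = 6 b$
$\frac{-2067 + 4907}{h{\left(26,58 \right)} + q{\left(-38 \right)}} = \frac{-2067 + 4907}{6 \cdot 58 - 4} = \frac{2840}{348 - 4} = \frac{2840}{344} = 2840 \cdot \frac{1}{344} = \frac{355}{43}$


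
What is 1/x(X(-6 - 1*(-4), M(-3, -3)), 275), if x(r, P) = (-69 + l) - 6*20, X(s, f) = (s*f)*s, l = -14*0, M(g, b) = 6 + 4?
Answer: -1/189 ≈ -0.0052910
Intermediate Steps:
M(g, b) = 10
l = 0
X(s, f) = f*s**2 (X(s, f) = (f*s)*s = f*s**2)
x(r, P) = -189 (x(r, P) = (-69 + 0) - 6*20 = -69 - 120 = -189)
1/x(X(-6 - 1*(-4), M(-3, -3)), 275) = 1/(-189) = -1/189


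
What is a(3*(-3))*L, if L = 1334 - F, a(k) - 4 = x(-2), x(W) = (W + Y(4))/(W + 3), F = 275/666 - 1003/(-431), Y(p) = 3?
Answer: 1910664205/287046 ≈ 6656.3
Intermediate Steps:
F = 786523/287046 (F = 275*(1/666) - 1003*(-1/431) = 275/666 + 1003/431 = 786523/287046 ≈ 2.7401)
x(W) = 1 (x(W) = (W + 3)/(W + 3) = (3 + W)/(3 + W) = 1)
a(k) = 5 (a(k) = 4 + 1 = 5)
L = 382132841/287046 (L = 1334 - 1*786523/287046 = 1334 - 786523/287046 = 382132841/287046 ≈ 1331.3)
a(3*(-3))*L = 5*(382132841/287046) = 1910664205/287046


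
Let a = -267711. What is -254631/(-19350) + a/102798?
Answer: 64800462/6139325 ≈ 10.555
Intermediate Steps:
-254631/(-19350) + a/102798 = -254631/(-19350) - 267711/102798 = -254631*(-1/19350) - 267711*1/102798 = 84877/6450 - 89237/34266 = 64800462/6139325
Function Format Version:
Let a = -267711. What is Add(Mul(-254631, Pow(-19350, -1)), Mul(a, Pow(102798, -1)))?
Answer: Rational(64800462, 6139325) ≈ 10.555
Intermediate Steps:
Add(Mul(-254631, Pow(-19350, -1)), Mul(a, Pow(102798, -1))) = Add(Mul(-254631, Pow(-19350, -1)), Mul(-267711, Pow(102798, -1))) = Add(Mul(-254631, Rational(-1, 19350)), Mul(-267711, Rational(1, 102798))) = Add(Rational(84877, 6450), Rational(-89237, 34266)) = Rational(64800462, 6139325)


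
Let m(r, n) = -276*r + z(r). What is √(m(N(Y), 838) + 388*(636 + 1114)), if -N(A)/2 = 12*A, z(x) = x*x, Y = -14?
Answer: 2*√174790 ≈ 836.16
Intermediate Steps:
z(x) = x²
N(A) = -24*A
m(r, n) = r² - 276*r (m(r, n) = -276*r + r² = r² - 276*r)
√(m(N(Y), 838) + 388*(636 + 1114)) = √((-24*(-14))*(-276 - 24*(-14)) + 388*(636 + 1114)) = √(336*(-276 + 336) + 388*1750) = √(336*60 + 679000) = √(20160 + 679000) = √699160 = 2*√174790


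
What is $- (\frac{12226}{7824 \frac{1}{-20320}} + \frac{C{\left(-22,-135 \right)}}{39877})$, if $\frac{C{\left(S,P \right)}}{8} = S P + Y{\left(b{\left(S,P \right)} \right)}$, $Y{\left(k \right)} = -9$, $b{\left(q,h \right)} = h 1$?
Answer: $\frac{619159393108}{19499853} \approx 31752.0$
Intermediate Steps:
$b{\left(q,h \right)} = h$
$C{\left(S,P \right)} = -72 + 8 P S$ ($C{\left(S,P \right)} = 8 \left(S P - 9\right) = 8 \left(P S - 9\right) = 8 \left(-9 + P S\right) = -72 + 8 P S$)
$- (\frac{12226}{7824 \frac{1}{-20320}} + \frac{C{\left(-22,-135 \right)}}{39877}) = - (\frac{12226}{7824 \frac{1}{-20320}} + \frac{-72 + 8 \left(-135\right) \left(-22\right)}{39877}) = - (\frac{12226}{7824 \left(- \frac{1}{20320}\right)} + \left(-72 + 23760\right) \frac{1}{39877}) = - (\frac{12226}{- \frac{489}{1270}} + 23688 \cdot \frac{1}{39877}) = - (12226 \left(- \frac{1270}{489}\right) + \frac{23688}{39877}) = - (- \frac{15527020}{489} + \frac{23688}{39877}) = \left(-1\right) \left(- \frac{619159393108}{19499853}\right) = \frac{619159393108}{19499853}$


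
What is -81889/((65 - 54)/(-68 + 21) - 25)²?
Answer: -180892801/1406596 ≈ -128.60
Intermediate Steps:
-81889/((65 - 54)/(-68 + 21) - 25)² = -81889/(11/(-47) - 25)² = -81889/(11*(-1/47) - 25)² = -81889/(-11/47 - 25)² = -81889/((-1186/47)²) = -81889/1406596/2209 = -81889*2209/1406596 = -180892801/1406596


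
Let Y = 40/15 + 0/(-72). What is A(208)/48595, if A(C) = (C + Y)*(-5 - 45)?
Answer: -6320/29157 ≈ -0.21676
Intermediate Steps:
Y = 8/3 (Y = 40*(1/15) + 0*(-1/72) = 8/3 + 0 = 8/3 ≈ 2.6667)
A(C) = -400/3 - 50*C (A(C) = (C + 8/3)*(-5 - 45) = (8/3 + C)*(-50) = -400/3 - 50*C)
A(208)/48595 = (-400/3 - 50*208)/48595 = (-400/3 - 10400)*(1/48595) = -31600/3*1/48595 = -6320/29157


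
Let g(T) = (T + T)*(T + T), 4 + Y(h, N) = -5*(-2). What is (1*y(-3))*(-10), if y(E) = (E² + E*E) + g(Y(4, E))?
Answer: -1620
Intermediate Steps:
Y(h, N) = 6 (Y(h, N) = -4 - 5*(-2) = -4 + 10 = 6)
g(T) = 4*T² (g(T) = (2*T)*(2*T) = 4*T²)
y(E) = 144 + 2*E² (y(E) = (E² + E*E) + 4*6² = (E² + E²) + 4*36 = 2*E² + 144 = 144 + 2*E²)
(1*y(-3))*(-10) = (1*(144 + 2*(-3)²))*(-10) = (1*(144 + 2*9))*(-10) = (1*(144 + 18))*(-10) = (1*162)*(-10) = 162*(-10) = -1620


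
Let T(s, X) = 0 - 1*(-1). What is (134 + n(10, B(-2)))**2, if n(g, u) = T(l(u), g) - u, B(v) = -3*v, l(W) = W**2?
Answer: 16641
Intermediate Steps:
T(s, X) = 1 (T(s, X) = 0 + 1 = 1)
n(g, u) = 1 - u
(134 + n(10, B(-2)))**2 = (134 + (1 - (-3)*(-2)))**2 = (134 + (1 - 1*6))**2 = (134 + (1 - 6))**2 = (134 - 5)**2 = 129**2 = 16641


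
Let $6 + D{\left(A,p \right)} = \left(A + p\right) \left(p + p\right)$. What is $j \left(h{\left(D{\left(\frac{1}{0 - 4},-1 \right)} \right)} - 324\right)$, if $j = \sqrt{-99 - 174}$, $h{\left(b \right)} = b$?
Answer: $- \frac{655 i \sqrt{273}}{2} \approx - 5411.2 i$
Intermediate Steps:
$D{\left(A,p \right)} = -6 + 2 p \left(A + p\right)$ ($D{\left(A,p \right)} = -6 + \left(A + p\right) \left(p + p\right) = -6 + \left(A + p\right) 2 p = -6 + 2 p \left(A + p\right)$)
$j = i \sqrt{273}$ ($j = \sqrt{-273} = i \sqrt{273} \approx 16.523 i$)
$j \left(h{\left(D{\left(\frac{1}{0 - 4},-1 \right)} \right)} - 324\right) = i \sqrt{273} \left(\left(-6 + 2 \left(-1\right)^{2} + 2 \frac{1}{0 - 4} \left(-1\right)\right) - 324\right) = i \sqrt{273} \left(\left(-6 + 2 \cdot 1 + 2 \frac{1}{-4} \left(-1\right)\right) - 324\right) = i \sqrt{273} \left(\left(-6 + 2 + 2 \left(- \frac{1}{4}\right) \left(-1\right)\right) - 324\right) = i \sqrt{273} \left(\left(-6 + 2 + \frac{1}{2}\right) - 324\right) = i \sqrt{273} \left(- \frac{7}{2} - 324\right) = i \sqrt{273} \left(- \frac{655}{2}\right) = - \frac{655 i \sqrt{273}}{2}$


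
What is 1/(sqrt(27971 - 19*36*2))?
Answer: sqrt(26603)/26603 ≈ 0.0061310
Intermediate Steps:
1/(sqrt(27971 - 19*36*2)) = 1/(sqrt(27971 - 684*2)) = 1/(sqrt(27971 - 1368)) = 1/(sqrt(26603)) = sqrt(26603)/26603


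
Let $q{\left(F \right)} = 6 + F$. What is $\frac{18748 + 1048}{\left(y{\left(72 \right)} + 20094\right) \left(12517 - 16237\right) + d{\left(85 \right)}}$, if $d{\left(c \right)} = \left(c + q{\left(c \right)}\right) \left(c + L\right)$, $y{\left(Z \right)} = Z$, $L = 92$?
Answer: $- \frac{4949}{18746592} \approx -0.00026399$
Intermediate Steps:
$d{\left(c \right)} = \left(6 + 2 c\right) \left(92 + c\right)$ ($d{\left(c \right)} = \left(c + \left(6 + c\right)\right) \left(c + 92\right) = \left(6 + 2 c\right) \left(92 + c\right)$)
$\frac{18748 + 1048}{\left(y{\left(72 \right)} + 20094\right) \left(12517 - 16237\right) + d{\left(85 \right)}} = \frac{18748 + 1048}{\left(72 + 20094\right) \left(12517 - 16237\right) + \left(552 + 2 \cdot 85^{2} + 190 \cdot 85\right)} = \frac{19796}{20166 \left(-3720\right) + \left(552 + 2 \cdot 7225 + 16150\right)} = \frac{19796}{-75017520 + \left(552 + 14450 + 16150\right)} = \frac{19796}{-75017520 + 31152} = \frac{19796}{-74986368} = 19796 \left(- \frac{1}{74986368}\right) = - \frac{4949}{18746592}$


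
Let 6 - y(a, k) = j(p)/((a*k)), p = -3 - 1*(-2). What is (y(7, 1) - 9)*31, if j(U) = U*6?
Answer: -465/7 ≈ -66.429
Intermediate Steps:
p = -1 (p = -3 + 2 = -1)
j(U) = 6*U
y(a, k) = 6 + 6/(a*k) (y(a, k) = 6 - 6*(-1)/(a*k) = 6 - (-6)*1/(a*k) = 6 - (-6)/(a*k) = 6 + 6/(a*k))
(y(7, 1) - 9)*31 = ((6 + 6/(7*1)) - 9)*31 = ((6 + 6*(⅐)*1) - 9)*31 = ((6 + 6/7) - 9)*31 = (48/7 - 9)*31 = -15/7*31 = -465/7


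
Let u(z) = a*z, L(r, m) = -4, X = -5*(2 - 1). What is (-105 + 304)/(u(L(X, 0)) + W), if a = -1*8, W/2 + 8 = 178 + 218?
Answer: 199/808 ≈ 0.24629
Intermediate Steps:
X = -5 (X = -5*1 = -5)
W = 776 (W = -16 + 2*(178 + 218) = -16 + 2*396 = -16 + 792 = 776)
a = -8
u(z) = -8*z
(-105 + 304)/(u(L(X, 0)) + W) = (-105 + 304)/(-8*(-4) + 776) = 199/(32 + 776) = 199/808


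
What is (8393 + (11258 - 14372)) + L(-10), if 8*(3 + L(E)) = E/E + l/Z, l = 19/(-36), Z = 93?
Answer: 141315713/26784 ≈ 5276.1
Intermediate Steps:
l = -19/36 (l = 19*(-1/36) = -19/36 ≈ -0.52778)
L(E) = -77023/26784 (L(E) = -3 + (E/E - 19/36/93)/8 = -3 + (1 - 19/36*1/93)/8 = -3 + (1 - 19/3348)/8 = -3 + (⅛)*(3329/3348) = -3 + 3329/26784 = -77023/26784)
(8393 + (11258 - 14372)) + L(-10) = (8393 + (11258 - 14372)) - 77023/26784 = (8393 - 3114) - 77023/26784 = 5279 - 77023/26784 = 141315713/26784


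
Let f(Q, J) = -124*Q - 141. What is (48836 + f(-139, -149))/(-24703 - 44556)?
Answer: -65931/69259 ≈ -0.95195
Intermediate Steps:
f(Q, J) = -141 - 124*Q
(48836 + f(-139, -149))/(-24703 - 44556) = (48836 + (-141 - 124*(-139)))/(-24703 - 44556) = (48836 + (-141 + 17236))/(-69259) = (48836 + 17095)*(-1/69259) = 65931*(-1/69259) = -65931/69259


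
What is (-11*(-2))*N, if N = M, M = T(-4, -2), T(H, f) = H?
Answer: -88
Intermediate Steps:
M = -4
N = -4
(-11*(-2))*N = -11*(-2)*(-4) = 22*(-4) = -88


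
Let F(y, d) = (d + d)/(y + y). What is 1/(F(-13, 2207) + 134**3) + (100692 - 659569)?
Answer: -17480076966152/31277145 ≈ -5.5888e+5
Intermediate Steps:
F(y, d) = d/y (F(y, d) = (2*d)/((2*y)) = (2*d)*(1/(2*y)) = d/y)
1/(F(-13, 2207) + 134**3) + (100692 - 659569) = 1/(2207/(-13) + 134**3) + (100692 - 659569) = 1/(2207*(-1/13) + 2406104) - 558877 = 1/(-2207/13 + 2406104) - 558877 = 1/(31277145/13) - 558877 = 13/31277145 - 558877 = -17480076966152/31277145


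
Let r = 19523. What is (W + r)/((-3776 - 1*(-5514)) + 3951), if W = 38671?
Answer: 58194/5689 ≈ 10.229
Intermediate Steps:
(W + r)/((-3776 - 1*(-5514)) + 3951) = (38671 + 19523)/((-3776 - 1*(-5514)) + 3951) = 58194/((-3776 + 5514) + 3951) = 58194/(1738 + 3951) = 58194/5689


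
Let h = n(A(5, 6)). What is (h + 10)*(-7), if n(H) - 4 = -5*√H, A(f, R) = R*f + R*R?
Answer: -98 + 35*√66 ≈ 186.34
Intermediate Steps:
A(f, R) = R² + R*f (A(f, R) = R*f + R² = R² + R*f)
n(H) = 4 - 5*√H
h = 4 - 5*√66 (h = 4 - 5*√6*√(6 + 5) = 4 - 5*√66 ≈ -36.620)
(h + 10)*(-7) = ((4 - 5*√66) + 10)*(-7) = (14 - 5*√66)*(-7) = -98 + 35*√66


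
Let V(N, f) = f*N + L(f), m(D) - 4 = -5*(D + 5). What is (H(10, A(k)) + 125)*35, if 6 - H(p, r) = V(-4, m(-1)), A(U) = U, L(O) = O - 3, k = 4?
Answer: 3010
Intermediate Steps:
m(D) = -21 - 5*D (m(D) = 4 - 5*(D + 5) = 4 - 5*(5 + D) = 4 + (-25 - 5*D) = -21 - 5*D)
L(O) = -3 + O
V(N, f) = -3 + f + N*f (V(N, f) = f*N + (-3 + f) = N*f + (-3 + f) = -3 + f + N*f)
H(p, r) = -39 (H(p, r) = 6 - (-3 + (-21 - 5*(-1)) - 4*(-21 - 5*(-1))) = 6 - (-3 + (-21 + 5) - 4*(-21 + 5)) = 6 - (-3 - 16 - 4*(-16)) = 6 - (-3 - 16 + 64) = 6 - 1*45 = 6 - 45 = -39)
(H(10, A(k)) + 125)*35 = (-39 + 125)*35 = 86*35 = 3010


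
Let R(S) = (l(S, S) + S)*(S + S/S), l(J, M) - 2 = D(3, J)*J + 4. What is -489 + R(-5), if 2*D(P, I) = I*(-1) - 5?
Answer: -493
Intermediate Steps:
D(P, I) = -5/2 - I/2 (D(P, I) = (I*(-1) - 5)/2 = (-I - 5)/2 = (-5 - I)/2 = -5/2 - I/2)
l(J, M) = 6 + J*(-5/2 - J/2) (l(J, M) = 2 + ((-5/2 - J/2)*J + 4) = 2 + (J*(-5/2 - J/2) + 4) = 2 + (4 + J*(-5/2 - J/2)) = 6 + J*(-5/2 - J/2))
R(S) = (1 + S)*(6 + S - S*(5 + S)/2) (R(S) = ((6 - S*(5 + S)/2) + S)*(S + S/S) = (6 + S - S*(5 + S)/2)*(S + 1) = (6 + S - S*(5 + S)/2)*(1 + S) = (1 + S)*(6 + S - S*(5 + S)/2))
-489 + R(-5) = -489 + (6 - 2*(-5)² - ½*(-5)³ + (9/2)*(-5)) = -489 + (6 - 2*25 - ½*(-125) - 45/2) = -489 + (6 - 50 + 125/2 - 45/2) = -489 - 4 = -493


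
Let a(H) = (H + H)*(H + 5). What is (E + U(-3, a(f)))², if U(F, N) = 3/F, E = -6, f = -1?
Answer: 49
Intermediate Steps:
a(H) = 2*H*(5 + H) (a(H) = (2*H)*(5 + H) = 2*H*(5 + H))
(E + U(-3, a(f)))² = (-6 + 3/(-3))² = (-6 + 3*(-⅓))² = (-6 - 1)² = (-7)² = 49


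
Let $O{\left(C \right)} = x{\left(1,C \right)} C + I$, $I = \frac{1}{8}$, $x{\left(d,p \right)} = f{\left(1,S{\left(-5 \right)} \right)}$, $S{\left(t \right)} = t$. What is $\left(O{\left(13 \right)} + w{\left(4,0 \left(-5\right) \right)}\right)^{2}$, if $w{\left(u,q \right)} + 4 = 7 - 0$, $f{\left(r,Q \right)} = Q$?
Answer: $\frac{245025}{64} \approx 3828.5$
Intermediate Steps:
$x{\left(d,p \right)} = -5$
$w{\left(u,q \right)} = 3$ ($w{\left(u,q \right)} = -4 + \left(7 - 0\right) = -4 + \left(7 + 0\right) = -4 + 7 = 3$)
$I = \frac{1}{8} \approx 0.125$
$O{\left(C \right)} = \frac{1}{8} - 5 C$ ($O{\left(C \right)} = - 5 C + \frac{1}{8} = \frac{1}{8} - 5 C$)
$\left(O{\left(13 \right)} + w{\left(4,0 \left(-5\right) \right)}\right)^{2} = \left(\left(\frac{1}{8} - 65\right) + 3\right)^{2} = \left(- \frac{519}{8} + 3\right)^{2} = \left(- \frac{495}{8}\right)^{2} = \frac{245025}{64}$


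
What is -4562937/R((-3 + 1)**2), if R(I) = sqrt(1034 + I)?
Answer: -1520979*sqrt(1038)/346 ≈ -1.4163e+5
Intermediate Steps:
-4562937/R((-3 + 1)**2) = -4562937/sqrt(1034 + (-3 + 1)**2) = -4562937/sqrt(1034 + (-2)**2) = -4562937/sqrt(1034 + 4) = -4562937*sqrt(1038)/1038 = -1520979*sqrt(1038)/346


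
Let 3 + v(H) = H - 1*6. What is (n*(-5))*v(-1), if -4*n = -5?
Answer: 125/2 ≈ 62.500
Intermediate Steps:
n = 5/4 (n = -¼*(-5) = 5/4 ≈ 1.2500)
v(H) = -9 + H (v(H) = -3 + (H - 1*6) = -3 + (H - 6) = -3 + (-6 + H) = -9 + H)
(n*(-5))*v(-1) = ((5/4)*(-5))*(-9 - 1) = -25/4*(-10) = 125/2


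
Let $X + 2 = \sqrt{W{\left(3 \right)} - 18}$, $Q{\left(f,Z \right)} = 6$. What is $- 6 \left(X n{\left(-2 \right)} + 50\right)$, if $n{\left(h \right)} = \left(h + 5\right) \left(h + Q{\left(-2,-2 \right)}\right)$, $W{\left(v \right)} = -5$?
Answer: $-156 - 72 i \sqrt{23} \approx -156.0 - 345.3 i$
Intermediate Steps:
$n{\left(h \right)} = \left(5 + h\right) \left(6 + h\right)$ ($n{\left(h \right)} = \left(h + 5\right) \left(h + 6\right) = \left(5 + h\right) \left(6 + h\right)$)
$X = -2 + i \sqrt{23}$ ($X = -2 + \sqrt{-5 - 18} = -2 + \sqrt{-23} = -2 + i \sqrt{23} \approx -2.0 + 4.7958 i$)
$- 6 \left(X n{\left(-2 \right)} + 50\right) = - 6 \left(\left(-2 + i \sqrt{23}\right) \left(30 + \left(-2\right)^{2} + 11 \left(-2\right)\right) + 50\right) = - 6 \left(\left(-2 + i \sqrt{23}\right) \left(30 + 4 - 22\right) + 50\right) = - 6 \left(\left(-2 + i \sqrt{23}\right) 12 + 50\right) = - 6 \left(\left(-24 + 12 i \sqrt{23}\right) + 50\right) = - 6 \left(26 + 12 i \sqrt{23}\right) = -156 - 72 i \sqrt{23}$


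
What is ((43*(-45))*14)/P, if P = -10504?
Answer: 13545/5252 ≈ 2.5790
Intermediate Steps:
((43*(-45))*14)/P = ((43*(-45))*14)/(-10504) = -1935*14*(-1/10504) = -27090*(-1/10504) = 13545/5252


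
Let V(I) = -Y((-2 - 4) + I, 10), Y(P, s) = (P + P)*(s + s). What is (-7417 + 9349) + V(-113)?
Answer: 6692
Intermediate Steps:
Y(P, s) = 4*P*s (Y(P, s) = (2*P)*(2*s) = 4*P*s)
V(I) = 240 - 40*I (V(I) = -4*((-2 - 4) + I)*10 = -4*(-6 + I)*10 = -(-240 + 40*I) = 240 - 40*I)
(-7417 + 9349) + V(-113) = (-7417 + 9349) + (240 - 40*(-113)) = 1932 + (240 + 4520) = 1932 + 4760 = 6692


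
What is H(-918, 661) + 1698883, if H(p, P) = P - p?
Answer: 1700462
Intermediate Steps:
H(-918, 661) + 1698883 = (661 - 1*(-918)) + 1698883 = (661 + 918) + 1698883 = 1579 + 1698883 = 1700462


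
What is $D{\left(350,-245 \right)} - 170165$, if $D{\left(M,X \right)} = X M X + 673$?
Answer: $20839258$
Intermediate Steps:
$D{\left(M,X \right)} = 673 + M X^{2}$ ($D{\left(M,X \right)} = M X X + 673 = M X^{2} + 673 = 673 + M X^{2}$)
$D{\left(350,-245 \right)} - 170165 = \left(673 + 350 \left(-245\right)^{2}\right) - 170165 = \left(673 + 350 \cdot 60025\right) - 170165 = \left(673 + 21008750\right) - 170165 = 21009423 - 170165 = 20839258$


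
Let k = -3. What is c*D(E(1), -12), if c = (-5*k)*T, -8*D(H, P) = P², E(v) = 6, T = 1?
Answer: -270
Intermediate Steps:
D(H, P) = -P²/8
c = 15 (c = -5*(-3)*1 = 15*1 = 15)
c*D(E(1), -12) = 15*(-⅛*(-12)²) = 15*(-⅛*144) = 15*(-18) = -270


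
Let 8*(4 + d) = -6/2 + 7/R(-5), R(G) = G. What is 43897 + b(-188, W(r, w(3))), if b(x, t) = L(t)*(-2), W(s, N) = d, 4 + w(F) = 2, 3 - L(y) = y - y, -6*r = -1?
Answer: 43891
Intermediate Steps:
r = ⅙ (r = -⅙*(-1) = ⅙ ≈ 0.16667)
L(y) = 3 (L(y) = 3 - (y - y) = 3 - 1*0 = 3 + 0 = 3)
w(F) = -2 (w(F) = -4 + 2 = -2)
d = -91/20 (d = -4 + (-6/2 + 7/(-5))/8 = -4 + (-6*½ + 7*(-⅕))/8 = -4 + (-3 - 7/5)/8 = -4 + (⅛)*(-22/5) = -4 - 11/20 = -91/20 ≈ -4.5500)
W(s, N) = -91/20
b(x, t) = -6 (b(x, t) = 3*(-2) = -6)
43897 + b(-188, W(r, w(3))) = 43897 - 6 = 43891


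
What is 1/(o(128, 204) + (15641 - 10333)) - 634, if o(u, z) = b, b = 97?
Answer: -3426769/5405 ≈ -634.00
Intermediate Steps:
o(u, z) = 97
1/(o(128, 204) + (15641 - 10333)) - 634 = 1/(97 + (15641 - 10333)) - 634 = 1/(97 + 5308) - 634 = 1/5405 - 634 = -3426769/5405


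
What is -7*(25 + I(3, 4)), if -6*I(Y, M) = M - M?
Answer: -175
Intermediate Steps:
I(Y, M) = 0 (I(Y, M) = -(M - M)/6 = -⅙*0 = 0)
-7*(25 + I(3, 4)) = -7*(25 + 0) = -7*25 = -175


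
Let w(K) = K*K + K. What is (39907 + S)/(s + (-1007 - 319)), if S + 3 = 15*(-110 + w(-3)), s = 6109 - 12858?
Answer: -38344/8075 ≈ -4.7485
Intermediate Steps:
w(K) = K + K² (w(K) = K² + K = K + K²)
s = -6749
S = -1563 (S = -3 + 15*(-110 - 3*(1 - 3)) = -3 + 15*(-110 - 3*(-2)) = -3 + 15*(-110 + 6) = -3 + 15*(-104) = -3 - 1560 = -1563)
(39907 + S)/(s + (-1007 - 319)) = (39907 - 1563)/(-6749 + (-1007 - 319)) = 38344/(-6749 - 1326) = 38344/(-8075) = 38344*(-1/8075) = -38344/8075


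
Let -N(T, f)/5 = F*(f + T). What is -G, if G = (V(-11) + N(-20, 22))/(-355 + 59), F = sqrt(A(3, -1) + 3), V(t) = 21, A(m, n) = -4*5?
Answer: 21/296 - 5*I*sqrt(17)/148 ≈ 0.070946 - 0.13929*I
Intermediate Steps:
A(m, n) = -20
F = I*sqrt(17) (F = sqrt(-20 + 3) = sqrt(-17) = I*sqrt(17) ≈ 4.1231*I)
N(T, f) = -5*I*sqrt(17)*(T + f) (N(T, f) = -5*I*sqrt(17)*(f + T) = -5*I*sqrt(17)*(T + f))
G = -21/296 + 5*I*sqrt(17)/148 (G = (21 + 5*I*sqrt(17)*(-1*(-20) - 1*22))/(-355 + 59) = (21 + 5*I*sqrt(17)*(20 - 22))/(-296) = (21 + 5*I*sqrt(17)*(-2))*(-1/296) = (21 - 10*I*sqrt(17))*(-1/296) = -21/296 + 5*I*sqrt(17)/148 ≈ -0.070946 + 0.13929*I)
-G = -(-21/296 + 5*I*sqrt(17)/148) = 21/296 - 5*I*sqrt(17)/148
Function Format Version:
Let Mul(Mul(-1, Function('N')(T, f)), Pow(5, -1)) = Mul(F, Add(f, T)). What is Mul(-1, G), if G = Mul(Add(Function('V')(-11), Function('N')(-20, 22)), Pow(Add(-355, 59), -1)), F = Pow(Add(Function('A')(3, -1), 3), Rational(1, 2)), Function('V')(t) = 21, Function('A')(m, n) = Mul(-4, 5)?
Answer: Add(Rational(21, 296), Mul(Rational(-5, 148), I, Pow(17, Rational(1, 2)))) ≈ Add(0.070946, Mul(-0.13929, I))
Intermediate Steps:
Function('A')(m, n) = -20
F = Mul(I, Pow(17, Rational(1, 2))) (F = Pow(Add(-20, 3), Rational(1, 2)) = Pow(-17, Rational(1, 2)) = Mul(I, Pow(17, Rational(1, 2))) ≈ Mul(4.1231, I))
Function('N')(T, f) = Mul(-5, I, Pow(17, Rational(1, 2)), Add(T, f)) (Function('N')(T, f) = Mul(-5, Mul(Mul(I, Pow(17, Rational(1, 2))), Add(f, T))) = Mul(-5, Mul(Mul(I, Pow(17, Rational(1, 2))), Add(T, f))) = Mul(-5, Mul(I, Pow(17, Rational(1, 2)), Add(T, f))) = Mul(-5, I, Pow(17, Rational(1, 2)), Add(T, f)))
G = Add(Rational(-21, 296), Mul(Rational(5, 148), I, Pow(17, Rational(1, 2)))) (G = Mul(Add(21, Mul(5, I, Pow(17, Rational(1, 2)), Add(Mul(-1, -20), Mul(-1, 22)))), Pow(Add(-355, 59), -1)) = Mul(Add(21, Mul(5, I, Pow(17, Rational(1, 2)), Add(20, -22))), Pow(-296, -1)) = Mul(Add(21, Mul(5, I, Pow(17, Rational(1, 2)), -2)), Rational(-1, 296)) = Mul(Add(21, Mul(-10, I, Pow(17, Rational(1, 2)))), Rational(-1, 296)) = Add(Rational(-21, 296), Mul(Rational(5, 148), I, Pow(17, Rational(1, 2)))) ≈ Add(-0.070946, Mul(0.13929, I)))
Mul(-1, G) = Mul(-1, Add(Rational(-21, 296), Mul(Rational(5, 148), I, Pow(17, Rational(1, 2))))) = Add(Rational(21, 296), Mul(Rational(-5, 148), I, Pow(17, Rational(1, 2))))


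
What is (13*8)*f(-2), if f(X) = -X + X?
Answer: 0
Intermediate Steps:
f(X) = 0
(13*8)*f(-2) = (13*8)*0 = 104*0 = 0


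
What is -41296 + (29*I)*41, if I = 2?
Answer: -38918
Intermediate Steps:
-41296 + (29*I)*41 = -41296 + (29*2)*41 = -41296 + 58*41 = -41296 + 2378 = -38918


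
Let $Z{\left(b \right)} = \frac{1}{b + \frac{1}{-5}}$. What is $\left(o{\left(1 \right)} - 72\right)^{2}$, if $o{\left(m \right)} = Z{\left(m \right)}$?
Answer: $\frac{80089}{16} \approx 5005.6$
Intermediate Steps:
$Z{\left(b \right)} = \frac{1}{- \frac{1}{5} + b}$ ($Z{\left(b \right)} = \frac{1}{b - \frac{1}{5}} = \frac{1}{- \frac{1}{5} + b}$)
$o{\left(m \right)} = \frac{5}{-1 + 5 m}$
$\left(o{\left(1 \right)} - 72\right)^{2} = \left(\frac{5}{-1 + 5 \cdot 1} - 72\right)^{2} = \left(\frac{5}{-1 + 5} - 72\right)^{2} = \left(\frac{5}{4} - 72\right)^{2} = \left(- \frac{283}{4}\right)^{2} = \frac{80089}{16}$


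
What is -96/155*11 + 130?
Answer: 19094/155 ≈ 123.19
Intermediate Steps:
-96/155*11 + 130 = -1056/155 + 130 = 19094/155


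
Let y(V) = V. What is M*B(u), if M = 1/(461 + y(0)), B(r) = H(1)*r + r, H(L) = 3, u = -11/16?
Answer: -11/1844 ≈ -0.0059653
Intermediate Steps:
u = -11/16 (u = -11*1/16 = -11/16 ≈ -0.68750)
B(r) = 4*r (B(r) = 3*r + r = 4*r)
M = 1/461 (M = 1/(461 + 0) = 1/461 ≈ 0.0021692)
M*B(u) = (4*(-11/16))/461 = (1/461)*(-11/4) = -11/1844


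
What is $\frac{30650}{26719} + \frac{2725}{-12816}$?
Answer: $\frac{320001125}{342430704} \approx 0.9345$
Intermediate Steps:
$\frac{30650}{26719} + \frac{2725}{-12816} = 30650 \cdot \frac{1}{26719} + 2725 \left(- \frac{1}{12816}\right) = \frac{30650}{26719} - \frac{2725}{12816} = \frac{320001125}{342430704}$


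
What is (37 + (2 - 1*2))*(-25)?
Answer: -925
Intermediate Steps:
(37 + (2 - 1*2))*(-25) = (37 + (2 - 2))*(-25) = (37 + 0)*(-25) = 37*(-25) = -925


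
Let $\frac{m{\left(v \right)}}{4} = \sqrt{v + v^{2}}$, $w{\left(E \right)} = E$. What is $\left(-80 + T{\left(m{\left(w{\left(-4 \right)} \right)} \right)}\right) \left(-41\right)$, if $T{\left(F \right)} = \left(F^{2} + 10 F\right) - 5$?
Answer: $-4387 - 3280 \sqrt{3} \approx -10068.0$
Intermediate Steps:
$m{\left(v \right)} = 4 \sqrt{v + v^{2}}$
$T{\left(F \right)} = -5 + F^{2} + 10 F$
$\left(-80 + T{\left(m{\left(w{\left(-4 \right)} \right)} \right)}\right) \left(-41\right) = \left(-80 + \left(-5 + \left(4 \sqrt{- 4 \left(1 - 4\right)}\right)^{2} + 10 \cdot 4 \sqrt{- 4 \left(1 - 4\right)}\right)\right) \left(-41\right) = \left(-80 + \left(-5 + \left(4 \sqrt{\left(-4\right) \left(-3\right)}\right)^{2} + 10 \cdot 4 \sqrt{\left(-4\right) \left(-3\right)}\right)\right) \left(-41\right) = \left(-80 + \left(-5 + \left(4 \sqrt{12}\right)^{2} + 10 \cdot 4 \sqrt{12}\right)\right) \left(-41\right) = \left(-80 + \left(-5 + \left(4 \cdot 2 \sqrt{3}\right)^{2} + 10 \cdot 4 \cdot 2 \sqrt{3}\right)\right) \left(-41\right) = \left(-80 + \left(-5 + \left(8 \sqrt{3}\right)^{2} + 10 \cdot 8 \sqrt{3}\right)\right) \left(-41\right) = \left(-80 + \left(-5 + 192 + 80 \sqrt{3}\right)\right) \left(-41\right) = \left(-80 + \left(187 + 80 \sqrt{3}\right)\right) \left(-41\right) = \left(107 + 80 \sqrt{3}\right) \left(-41\right) = -4387 - 3280 \sqrt{3}$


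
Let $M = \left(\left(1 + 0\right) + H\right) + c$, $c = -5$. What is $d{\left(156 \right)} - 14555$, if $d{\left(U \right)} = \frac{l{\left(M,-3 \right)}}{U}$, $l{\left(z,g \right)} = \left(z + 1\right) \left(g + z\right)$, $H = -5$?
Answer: $- \frac{189207}{13} \approx -14554.0$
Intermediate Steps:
$M = -9$ ($M = \left(\left(1 + 0\right) - 5\right) - 5 = \left(1 - 5\right) - 5 = -4 - 5 = -9$)
$l{\left(z,g \right)} = \left(1 + z\right) \left(g + z\right)$
$d{\left(U \right)} = \frac{96}{U}$ ($d{\left(U \right)} = \frac{-3 - 9 + \left(-9\right)^{2} - -27}{U} = \frac{-3 - 9 + 81 + 27}{U} = \frac{96}{U}$)
$d{\left(156 \right)} - 14555 = \frac{96}{156} - 14555 = 96 \cdot \frac{1}{156} - 14555 = \frac{8}{13} - 14555 = - \frac{189207}{13}$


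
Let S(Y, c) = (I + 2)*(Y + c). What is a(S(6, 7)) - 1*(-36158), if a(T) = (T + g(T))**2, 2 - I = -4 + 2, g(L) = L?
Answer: 60494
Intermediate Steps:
I = 4 (I = 2 - (-4 + 2) = 2 - 1*(-2) = 2 + 2 = 4)
S(Y, c) = 6*Y + 6*c (S(Y, c) = (4 + 2)*(Y + c) = 6*(Y + c) = 6*Y + 6*c)
a(T) = 4*T**2 (a(T) = (T + T)**2 = (2*T)**2 = 4*T**2)
a(S(6, 7)) - 1*(-36158) = 4*(6*6 + 6*7)**2 - 1*(-36158) = 4*(36 + 42)**2 + 36158 = 4*78**2 + 36158 = 4*6084 + 36158 = 24336 + 36158 = 60494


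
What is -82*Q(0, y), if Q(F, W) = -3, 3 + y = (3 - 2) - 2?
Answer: 246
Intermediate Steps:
y = -4 (y = -3 + ((3 - 2) - 2) = -3 + (1 - 2) = -3 - 1 = -4)
-82*Q(0, y) = -82*(-3) = 246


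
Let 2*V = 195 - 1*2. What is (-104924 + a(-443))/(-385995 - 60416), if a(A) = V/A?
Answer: 92962857/395520146 ≈ 0.23504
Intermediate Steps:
V = 193/2 (V = (195 - 1*2)/2 = (195 - 2)/2 = (½)*193 = 193/2 ≈ 96.500)
a(A) = 193/(2*A)
(-104924 + a(-443))/(-385995 - 60416) = (-104924 + (193/2)/(-443))/(-385995 - 60416) = (-104924 + (193/2)*(-1/443))/(-446411) = (-104924 - 193/886)*(-1/446411) = -92962857/886*(-1/446411) = 92962857/395520146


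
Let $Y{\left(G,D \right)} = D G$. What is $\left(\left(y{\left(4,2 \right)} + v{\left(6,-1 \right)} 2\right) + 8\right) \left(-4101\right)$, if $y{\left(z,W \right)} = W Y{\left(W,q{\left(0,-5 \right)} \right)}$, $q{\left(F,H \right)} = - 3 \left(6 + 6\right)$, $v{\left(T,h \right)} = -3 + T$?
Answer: $533130$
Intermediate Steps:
$q{\left(F,H \right)} = -36$ ($q{\left(F,H \right)} = \left(-3\right) 12 = -36$)
$y{\left(z,W \right)} = - 36 W^{2}$ ($y{\left(z,W \right)} = W \left(- 36 W\right) = - 36 W^{2}$)
$\left(\left(y{\left(4,2 \right)} + v{\left(6,-1 \right)} 2\right) + 8\right) \left(-4101\right) = \left(\left(- 36 \cdot 2^{2} + \left(-3 + 6\right) 2\right) + 8\right) \left(-4101\right) = \left(\left(\left(-36\right) 4 + 3 \cdot 2\right) + 8\right) \left(-4101\right) = \left(\left(-144 + 6\right) + 8\right) \left(-4101\right) = \left(-138 + 8\right) \left(-4101\right) = \left(-130\right) \left(-4101\right) = 533130$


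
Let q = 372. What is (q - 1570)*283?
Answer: -339034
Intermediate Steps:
(q - 1570)*283 = (372 - 1570)*283 = -1198*283 = -339034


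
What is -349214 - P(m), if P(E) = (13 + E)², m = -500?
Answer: -586383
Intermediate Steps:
-349214 - P(m) = -349214 - (13 - 500)² = -349214 - 1*(-487)² = -349214 - 1*237169 = -349214 - 237169 = -586383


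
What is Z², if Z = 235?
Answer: 55225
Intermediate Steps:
Z² = 235² = 55225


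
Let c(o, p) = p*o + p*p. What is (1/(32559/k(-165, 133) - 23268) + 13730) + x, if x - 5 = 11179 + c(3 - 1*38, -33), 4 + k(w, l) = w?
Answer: 107677423289/3964851 ≈ 27158.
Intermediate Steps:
c(o, p) = p² + o*p (c(o, p) = o*p + p² = p² + o*p)
k(w, l) = -4 + w
x = 13428 (x = 5 + (11179 - 33*((3 - 1*38) - 33)) = 5 + (11179 - 33*((3 - 38) - 33)) = 5 + (11179 - 33*(-35 - 33)) = 5 + (11179 - 33*(-68)) = 5 + (11179 + 2244) = 5 + 13423 = 13428)
(1/(32559/k(-165, 133) - 23268) + 13730) + x = (1/(32559/(-4 - 165) - 23268) + 13730) + 13428 = (1/(32559/(-169) - 23268) + 13730) + 13428 = (1/(32559*(-1/169) - 23268) + 13730) + 13428 = (1/(-32559/169 - 23268) + 13730) + 13428 = (1/(-3964851/169) + 13730) + 13428 = (-169/3964851 + 13730) + 13428 = 54437404061/3964851 + 13428 = 107677423289/3964851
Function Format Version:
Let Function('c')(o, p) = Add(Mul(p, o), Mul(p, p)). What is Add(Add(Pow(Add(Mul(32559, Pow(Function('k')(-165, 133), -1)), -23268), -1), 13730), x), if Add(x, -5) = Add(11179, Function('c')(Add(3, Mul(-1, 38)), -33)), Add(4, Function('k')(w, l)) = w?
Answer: Rational(107677423289, 3964851) ≈ 27158.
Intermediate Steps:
Function('c')(o, p) = Add(Pow(p, 2), Mul(o, p)) (Function('c')(o, p) = Add(Mul(o, p), Pow(p, 2)) = Add(Pow(p, 2), Mul(o, p)))
Function('k')(w, l) = Add(-4, w)
x = 13428 (x = Add(5, Add(11179, Mul(-33, Add(Add(3, Mul(-1, 38)), -33)))) = Add(5, Add(11179, Mul(-33, Add(Add(3, -38), -33)))) = Add(5, Add(11179, Mul(-33, Add(-35, -33)))) = Add(5, Add(11179, Mul(-33, -68))) = Add(5, Add(11179, 2244)) = Add(5, 13423) = 13428)
Add(Add(Pow(Add(Mul(32559, Pow(Function('k')(-165, 133), -1)), -23268), -1), 13730), x) = Add(Add(Pow(Add(Mul(32559, Pow(Add(-4, -165), -1)), -23268), -1), 13730), 13428) = Add(Add(Pow(Add(Mul(32559, Pow(-169, -1)), -23268), -1), 13730), 13428) = Add(Add(Pow(Add(Mul(32559, Rational(-1, 169)), -23268), -1), 13730), 13428) = Add(Add(Pow(Add(Rational(-32559, 169), -23268), -1), 13730), 13428) = Add(Add(Pow(Rational(-3964851, 169), -1), 13730), 13428) = Add(Add(Rational(-169, 3964851), 13730), 13428) = Add(Rational(54437404061, 3964851), 13428) = Rational(107677423289, 3964851)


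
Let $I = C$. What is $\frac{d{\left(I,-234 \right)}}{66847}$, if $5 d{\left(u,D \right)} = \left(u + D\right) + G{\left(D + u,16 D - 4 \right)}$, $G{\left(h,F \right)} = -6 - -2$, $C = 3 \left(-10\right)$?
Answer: $- \frac{268}{334235} \approx -0.00080183$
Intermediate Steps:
$C = -30$
$I = -30$
$G{\left(h,F \right)} = -4$ ($G{\left(h,F \right)} = -6 + 2 = -4$)
$d{\left(u,D \right)} = - \frac{4}{5} + \frac{D}{5} + \frac{u}{5}$ ($d{\left(u,D \right)} = \frac{\left(u + D\right) - 4}{5} = \frac{\left(D + u\right) - 4}{5} = \frac{-4 + D + u}{5} = - \frac{4}{5} + \frac{D}{5} + \frac{u}{5}$)
$\frac{d{\left(I,-234 \right)}}{66847} = \frac{- \frac{4}{5} + \frac{1}{5} \left(-234\right) + \frac{1}{5} \left(-30\right)}{66847} = \left(- \frac{4}{5} - \frac{234}{5} - 6\right) \frac{1}{66847} = \left(- \frac{268}{5}\right) \frac{1}{66847} = - \frac{268}{334235}$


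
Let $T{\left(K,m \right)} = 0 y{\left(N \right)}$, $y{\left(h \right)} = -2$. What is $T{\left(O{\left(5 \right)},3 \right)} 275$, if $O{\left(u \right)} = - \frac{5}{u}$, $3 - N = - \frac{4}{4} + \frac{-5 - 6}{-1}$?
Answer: $0$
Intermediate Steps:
$N = -7$ ($N = 3 - \left(- \frac{4}{4} + \frac{-5 - 6}{-1}\right) = 3 - \left(\left(-4\right) \frac{1}{4} + \left(-5 - 6\right) \left(-1\right)\right) = 3 - \left(-1 - -11\right) = 3 - \left(-1 + 11\right) = 3 - 10 = -7$)
$T{\left(K,m \right)} = 0$ ($T{\left(K,m \right)} = 0 \left(-2\right) = 0$)
$T{\left(O{\left(5 \right)},3 \right)} 275 = 0 \cdot 275 = 0$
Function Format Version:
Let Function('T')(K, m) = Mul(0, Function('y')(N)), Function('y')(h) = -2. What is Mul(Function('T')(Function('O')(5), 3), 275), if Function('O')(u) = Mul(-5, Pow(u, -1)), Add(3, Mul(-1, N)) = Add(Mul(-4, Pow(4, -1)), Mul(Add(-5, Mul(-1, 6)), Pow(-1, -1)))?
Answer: 0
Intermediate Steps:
N = -7 (N = Add(3, Mul(-1, Add(Mul(-4, Pow(4, -1)), Mul(Add(-5, Mul(-1, 6)), Pow(-1, -1))))) = Add(3, Mul(-1, Add(Mul(-4, Rational(1, 4)), Mul(Add(-5, -6), -1)))) = Add(3, Mul(-1, Add(-1, Mul(-11, -1)))) = Add(3, Mul(-1, Add(-1, 11))) = Add(3, Mul(-1, 10)) = Add(3, -10) = -7)
Function('T')(K, m) = 0 (Function('T')(K, m) = Mul(0, -2) = 0)
Mul(Function('T')(Function('O')(5), 3), 275) = Mul(0, 275) = 0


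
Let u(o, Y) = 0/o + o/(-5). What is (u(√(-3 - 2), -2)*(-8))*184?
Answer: 1472*I*√5/5 ≈ 658.3*I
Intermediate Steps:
u(o, Y) = -o/5 (u(o, Y) = 0 + o*(-⅕) = 0 - o/5 = -o/5)
(u(√(-3 - 2), -2)*(-8))*184 = (-√(-3 - 2)/5*(-8))*184 = (-I*√5/5*(-8))*184 = (8*I*√5/5)*184 = 1472*I*√5/5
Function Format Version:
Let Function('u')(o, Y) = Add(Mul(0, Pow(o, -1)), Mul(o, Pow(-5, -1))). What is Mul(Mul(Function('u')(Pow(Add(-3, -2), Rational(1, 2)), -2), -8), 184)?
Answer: Mul(Rational(1472, 5), I, Pow(5, Rational(1, 2))) ≈ Mul(658.30, I)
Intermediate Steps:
Function('u')(o, Y) = Mul(Rational(-1, 5), o) (Function('u')(o, Y) = Add(0, Mul(o, Rational(-1, 5))) = Add(0, Mul(Rational(-1, 5), o)) = Mul(Rational(-1, 5), o))
Mul(Mul(Function('u')(Pow(Add(-3, -2), Rational(1, 2)), -2), -8), 184) = Mul(Mul(Mul(Rational(-1, 5), Pow(Add(-3, -2), Rational(1, 2))), -8), 184) = Mul(Mul(Mul(Rational(-1, 5), Pow(-5, Rational(1, 2))), -8), 184) = Mul(Mul(Mul(Rational(-1, 5), Mul(I, Pow(5, Rational(1, 2)))), -8), 184) = Mul(Mul(Mul(Rational(-1, 5), I, Pow(5, Rational(1, 2))), -8), 184) = Mul(Mul(Rational(8, 5), I, Pow(5, Rational(1, 2))), 184) = Mul(Rational(1472, 5), I, Pow(5, Rational(1, 2)))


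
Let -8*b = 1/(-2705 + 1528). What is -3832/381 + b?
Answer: -36081731/3587496 ≈ -10.058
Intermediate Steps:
b = 1/9416 (b = -1/(8*(-2705 + 1528)) = -1/8/(-1177) = -1/8*(-1/1177) = 1/9416 ≈ 0.00010620)
-3832/381 + b = -3832/381 + 1/9416 = -36081731/3587496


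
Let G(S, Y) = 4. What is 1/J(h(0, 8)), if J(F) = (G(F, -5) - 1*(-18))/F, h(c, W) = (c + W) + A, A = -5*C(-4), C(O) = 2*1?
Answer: -1/11 ≈ -0.090909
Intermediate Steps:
C(O) = 2
A = -10 (A = -5*2 = -10)
h(c, W) = -10 + W + c (h(c, W) = (c + W) - 10 = (W + c) - 10 = -10 + W + c)
J(F) = 22/F (J(F) = (4 - 1*(-18))/F = (4 + 18)/F = 22/F)
1/J(h(0, 8)) = 1/(22/(-10 + 8 + 0)) = 1/(22/(-2)) = 1/(22*(-½)) = 1/(-11) = -1/11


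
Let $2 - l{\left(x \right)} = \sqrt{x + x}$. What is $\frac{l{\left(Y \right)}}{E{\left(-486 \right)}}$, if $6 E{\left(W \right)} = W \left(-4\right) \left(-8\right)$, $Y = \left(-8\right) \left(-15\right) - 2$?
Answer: $- \frac{1}{1296} + \frac{\sqrt{59}}{1296} \approx 0.0051552$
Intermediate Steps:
$Y = 118$ ($Y = 120 - 2 = 118$)
$E{\left(W \right)} = \frac{16 W}{3}$ ($E{\left(W \right)} = \frac{W \left(-4\right) \left(-8\right)}{6} = \frac{- 4 W \left(-8\right)}{6} = \frac{32 W}{6} = \frac{16 W}{3}$)
$l{\left(x \right)} = 2 - \sqrt{2} \sqrt{x}$ ($l{\left(x \right)} = 2 - \sqrt{x + x} = 2 - \sqrt{2 x} = 2 - \sqrt{2} \sqrt{x}$)
$\frac{l{\left(Y \right)}}{E{\left(-486 \right)}} = \frac{2 - \sqrt{2} \sqrt{118}}{\frac{16}{3} \left(-486\right)} = \frac{2 - 2 \sqrt{59}}{-2592} = \left(2 - 2 \sqrt{59}\right) \left(- \frac{1}{2592}\right) = - \frac{1}{1296} + \frac{\sqrt{59}}{1296}$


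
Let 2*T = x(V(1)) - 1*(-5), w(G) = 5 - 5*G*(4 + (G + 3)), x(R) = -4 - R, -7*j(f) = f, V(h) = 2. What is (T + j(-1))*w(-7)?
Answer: -25/14 ≈ -1.7857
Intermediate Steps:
j(f) = -f/7
w(G) = 5 - 5*G*(7 + G) (w(G) = 5 - 5*G*(4 + (3 + G)) = 5 - 5*G*(7 + G))
T = -½ (T = ((-4 - 1*2) - 1*(-5))/2 = ((-4 - 2) + 5)/2 = (-6 + 5)/2 = (½)*(-1) = -½ ≈ -0.50000)
(T + j(-1))*w(-7) = (-½ - ⅐*(-1))*(5 - 35*(-7) - 5*(-7)²) = (-½ + ⅐)*(5 + 245 - 5*49) = -5*(5 + 245 - 245)/14 = -5/14*5 = -25/14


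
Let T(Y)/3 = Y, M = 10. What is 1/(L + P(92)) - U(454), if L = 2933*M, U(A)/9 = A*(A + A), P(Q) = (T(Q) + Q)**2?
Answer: -611251838351/164754 ≈ -3.7101e+6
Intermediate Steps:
T(Y) = 3*Y
P(Q) = 16*Q**2 (P(Q) = (3*Q + Q)**2 = (4*Q)**2 = 16*Q**2)
U(A) = 18*A**2 (U(A) = 9*(A*(A + A)) = 9*(A*(2*A)) = 9*(2*A**2) = 18*A**2)
L = 29330 (L = 2933*10 = 29330)
1/(L + P(92)) - U(454) = 1/(29330 + 16*92**2) - 18*454**2 = 1/(29330 + 16*8464) - 18*206116 = 1/(29330 + 135424) - 1*3710088 = 1/164754 - 3710088 = -611251838351/164754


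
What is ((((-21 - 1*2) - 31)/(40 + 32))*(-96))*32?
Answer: 2304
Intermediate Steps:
((((-21 - 1*2) - 31)/(40 + 32))*(-96))*32 = ((((-21 - 2) - 31)/72)*(-96))*32 = (((-23 - 31)*(1/72))*(-96))*32 = (-54*1/72*(-96))*32 = -¾*(-96)*32 = 72*32 = 2304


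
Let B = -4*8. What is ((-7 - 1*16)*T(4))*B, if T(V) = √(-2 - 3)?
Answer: 736*I*√5 ≈ 1645.7*I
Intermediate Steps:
T(V) = I*√5 (T(V) = √(-5) = I*√5)
B = -32
((-7 - 1*16)*T(4))*B = ((-7 - 1*16)*(I*√5))*(-32) = ((-7 - 16)*(I*√5))*(-32) = -23*I*√5*(-32) = 736*I*√5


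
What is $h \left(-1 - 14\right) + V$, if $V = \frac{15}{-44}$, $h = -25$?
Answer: $\frac{16485}{44} \approx 374.66$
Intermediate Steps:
$V = - \frac{15}{44}$ ($V = 15 \left(- \frac{1}{44}\right) = - \frac{15}{44} \approx -0.34091$)
$h \left(-1 - 14\right) + V = - 25 \left(-1 - 14\right) - \frac{15}{44} = \left(-25\right) \left(-15\right) - \frac{15}{44} = 375 - \frac{15}{44} = \frac{16485}{44}$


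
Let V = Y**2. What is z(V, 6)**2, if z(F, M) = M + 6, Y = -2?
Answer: 144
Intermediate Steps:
V = 4 (V = (-2)**2 = 4)
z(F, M) = 6 + M
z(V, 6)**2 = (6 + 6)**2 = 12**2 = 144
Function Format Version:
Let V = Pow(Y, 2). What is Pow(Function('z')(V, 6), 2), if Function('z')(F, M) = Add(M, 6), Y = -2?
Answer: 144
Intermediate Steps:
V = 4 (V = Pow(-2, 2) = 4)
Function('z')(F, M) = Add(6, M)
Pow(Function('z')(V, 6), 2) = Pow(Add(6, 6), 2) = Pow(12, 2) = 144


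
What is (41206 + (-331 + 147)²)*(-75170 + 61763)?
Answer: -1006356234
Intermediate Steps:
(41206 + (-331 + 147)²)*(-75170 + 61763) = (41206 + (-184)²)*(-13407) = (41206 + 33856)*(-13407) = 75062*(-13407) = -1006356234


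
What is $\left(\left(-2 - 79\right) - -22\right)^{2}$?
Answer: $3481$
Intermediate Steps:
$\left(\left(-2 - 79\right) - -22\right)^{2} = \left(\left(-2 - 79\right) + 22\right)^{2} = \left(-81 + 22\right)^{2} = \left(-59\right)^{2} = 3481$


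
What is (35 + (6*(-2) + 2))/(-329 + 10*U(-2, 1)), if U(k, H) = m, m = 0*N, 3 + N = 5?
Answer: -25/329 ≈ -0.075988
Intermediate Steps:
N = 2 (N = -3 + 5 = 2)
m = 0 (m = 0*2 = 0)
U(k, H) = 0
(35 + (6*(-2) + 2))/(-329 + 10*U(-2, 1)) = (35 + (6*(-2) + 2))/(-329 + 10*0) = (35 + (-12 + 2))/(-329 + 0) = (35 - 10)/(-329) = 25*(-1/329) = -25/329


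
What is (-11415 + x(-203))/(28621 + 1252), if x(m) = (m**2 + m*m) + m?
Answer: 70800/29873 ≈ 2.3700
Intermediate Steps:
x(m) = m + 2*m**2 (x(m) = (m**2 + m**2) + m = 2*m**2 + m = m + 2*m**2)
(-11415 + x(-203))/(28621 + 1252) = (-11415 - 203*(1 + 2*(-203)))/(28621 + 1252) = (-11415 - 203*(1 - 406))/29873 = (-11415 - 203*(-405))*(1/29873) = (-11415 + 82215)*(1/29873) = 70800*(1/29873) = 70800/29873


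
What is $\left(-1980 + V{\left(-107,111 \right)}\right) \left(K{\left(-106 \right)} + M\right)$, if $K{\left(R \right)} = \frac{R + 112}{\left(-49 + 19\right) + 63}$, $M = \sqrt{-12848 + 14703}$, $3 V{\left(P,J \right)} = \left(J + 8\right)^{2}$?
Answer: $\frac{16442}{33} + \frac{8221 \sqrt{1855}}{3} \approx 1.1852 \cdot 10^{5}$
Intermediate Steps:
$V{\left(P,J \right)} = \frac{\left(8 + J\right)^{2}}{3}$ ($V{\left(P,J \right)} = \frac{\left(J + 8\right)^{2}}{3} = \frac{\left(8 + J\right)^{2}}{3}$)
$M = \sqrt{1855} \approx 43.07$
$K{\left(R \right)} = \frac{112}{33} + \frac{R}{33}$ ($K{\left(R \right)} = \frac{112 + R}{-30 + 63} = \frac{112 + R}{33} = \left(112 + R\right) \frac{1}{33} = \frac{112}{33} + \frac{R}{33}$)
$\left(-1980 + V{\left(-107,111 \right)}\right) \left(K{\left(-106 \right)} + M\right) = \left(-1980 + \frac{\left(8 + 111\right)^{2}}{3}\right) \left(\left(\frac{112}{33} + \frac{1}{33} \left(-106\right)\right) + \sqrt{1855}\right) = \left(-1980 + \frac{119^{2}}{3}\right) \left(\left(\frac{112}{33} - \frac{106}{33}\right) + \sqrt{1855}\right) = \left(-1980 + \frac{1}{3} \cdot 14161\right) \left(\frac{2}{11} + \sqrt{1855}\right) = \left(-1980 + \frac{14161}{3}\right) \left(\frac{2}{11} + \sqrt{1855}\right) = \frac{8221 \left(\frac{2}{11} + \sqrt{1855}\right)}{3} = \frac{16442}{33} + \frac{8221 \sqrt{1855}}{3}$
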